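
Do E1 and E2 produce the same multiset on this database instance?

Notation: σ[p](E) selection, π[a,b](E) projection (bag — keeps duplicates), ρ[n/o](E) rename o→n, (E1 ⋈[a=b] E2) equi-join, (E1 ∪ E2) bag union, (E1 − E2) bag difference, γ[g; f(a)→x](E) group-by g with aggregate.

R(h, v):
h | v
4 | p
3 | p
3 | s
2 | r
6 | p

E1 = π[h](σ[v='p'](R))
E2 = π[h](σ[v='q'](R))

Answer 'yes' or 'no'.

E1 per-node cardinality:
  R → 5
  σ[v='p'](R) → 3
  π[h](σ[v='p'](R)) → 3
E2 per-node cardinality:
  R → 5
  σ[v='q'](R) → 0
  π[h](σ[v='q'](R)) → 0

E1 result:
h
3
4
6
E2 result:
h
(0 rows)
Witness: (6,) appears 1× in E1 but 0× in E2.

no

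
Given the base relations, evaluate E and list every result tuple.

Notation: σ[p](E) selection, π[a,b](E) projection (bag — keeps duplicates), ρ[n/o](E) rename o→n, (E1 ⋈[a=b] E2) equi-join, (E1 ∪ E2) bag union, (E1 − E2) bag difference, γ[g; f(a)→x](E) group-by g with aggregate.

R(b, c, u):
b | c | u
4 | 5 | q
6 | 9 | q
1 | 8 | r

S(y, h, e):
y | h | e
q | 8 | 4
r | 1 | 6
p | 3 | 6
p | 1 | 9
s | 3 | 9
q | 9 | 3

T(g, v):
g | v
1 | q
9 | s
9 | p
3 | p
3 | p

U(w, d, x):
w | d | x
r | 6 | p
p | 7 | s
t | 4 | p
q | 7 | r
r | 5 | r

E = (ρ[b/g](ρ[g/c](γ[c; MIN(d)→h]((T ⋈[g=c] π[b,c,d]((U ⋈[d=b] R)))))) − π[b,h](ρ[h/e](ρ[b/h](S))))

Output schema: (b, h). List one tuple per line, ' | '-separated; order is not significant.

Stepwise |·|:
  T → 5
  U → 5
  R → 3
  (U ⋈[d=b] R) → 2
  π[b,c,d]((U ⋈[d=b] R)) → 2
  (T ⋈[g=c] π[b,c,d]((U ⋈[d=b] R))) → 2
  γ[c; MIN(d)→h]((T ⋈[g=c] π[b,c,d]((U ⋈[d=b] R)))) → 1
  ρ[g/c](γ[c; MIN(d)→h]((T ⋈[g=c] π[b,c,d]((U ⋈[d=b] R))))) → 1
  ρ[b/g](ρ[g/c](γ[c; MIN(d)→h]((T ⋈[g=c] π[b,c,d]((U ⋈[d=b] R)))))) → 1
  S → 6
  ρ[b/h](S) → 6
  ρ[h/e](ρ[b/h](S)) → 6
  π[b,h](ρ[h/e](ρ[b/h](S))) → 6
  (ρ[b/g](ρ[g/c](γ[c; MIN(d)→h]((T ⋈[g=c] π[b,c,d]((U ⋈[d=b] R)))))) − π[b,h](ρ[h/e](ρ[b/h](S)))) → 1

== RESULT ==
b | h
9 | 6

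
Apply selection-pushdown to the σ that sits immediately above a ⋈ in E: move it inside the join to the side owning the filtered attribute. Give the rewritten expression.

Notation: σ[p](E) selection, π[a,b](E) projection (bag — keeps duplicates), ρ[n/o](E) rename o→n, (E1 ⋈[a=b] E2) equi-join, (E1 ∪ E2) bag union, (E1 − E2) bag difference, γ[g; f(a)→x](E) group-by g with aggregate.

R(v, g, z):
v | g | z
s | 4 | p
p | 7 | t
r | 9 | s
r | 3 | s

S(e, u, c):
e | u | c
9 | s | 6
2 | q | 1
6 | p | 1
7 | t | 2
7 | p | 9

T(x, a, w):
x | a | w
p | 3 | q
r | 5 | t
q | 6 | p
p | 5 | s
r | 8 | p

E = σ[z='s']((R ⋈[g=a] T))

σ filters on z, owned by the left side.
E' = (σ[z='s'](R) ⋈[g=a] T)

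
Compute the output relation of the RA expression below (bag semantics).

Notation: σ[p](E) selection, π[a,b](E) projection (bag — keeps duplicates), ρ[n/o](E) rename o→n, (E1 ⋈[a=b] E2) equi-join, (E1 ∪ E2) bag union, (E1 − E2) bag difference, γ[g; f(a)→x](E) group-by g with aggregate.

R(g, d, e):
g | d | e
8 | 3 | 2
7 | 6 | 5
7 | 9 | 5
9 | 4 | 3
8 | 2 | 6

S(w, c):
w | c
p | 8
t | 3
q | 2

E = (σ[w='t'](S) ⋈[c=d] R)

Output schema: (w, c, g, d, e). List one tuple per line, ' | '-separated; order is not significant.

Row counts bottom-up:
  S → 3
  σ[w='t'](S) → 1
  R → 5
  (σ[w='t'](S) ⋈[c=d] R) → 1

== RESULT ==
w | c | g | d | e
t | 3 | 8 | 3 | 2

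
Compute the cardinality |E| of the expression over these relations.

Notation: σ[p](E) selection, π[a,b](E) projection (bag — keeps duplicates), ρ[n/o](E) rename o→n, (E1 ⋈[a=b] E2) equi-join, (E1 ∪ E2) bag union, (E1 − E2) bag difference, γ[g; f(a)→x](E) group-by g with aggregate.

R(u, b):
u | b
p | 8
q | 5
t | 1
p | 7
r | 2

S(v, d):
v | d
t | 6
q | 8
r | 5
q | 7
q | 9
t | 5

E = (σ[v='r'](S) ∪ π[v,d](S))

Per-node cardinality:
  S → 6
  σ[v='r'](S) → 1
  S → 6
  π[v,d](S) → 6
  (σ[v='r'](S) ∪ π[v,d](S)) → 7

|E| = 7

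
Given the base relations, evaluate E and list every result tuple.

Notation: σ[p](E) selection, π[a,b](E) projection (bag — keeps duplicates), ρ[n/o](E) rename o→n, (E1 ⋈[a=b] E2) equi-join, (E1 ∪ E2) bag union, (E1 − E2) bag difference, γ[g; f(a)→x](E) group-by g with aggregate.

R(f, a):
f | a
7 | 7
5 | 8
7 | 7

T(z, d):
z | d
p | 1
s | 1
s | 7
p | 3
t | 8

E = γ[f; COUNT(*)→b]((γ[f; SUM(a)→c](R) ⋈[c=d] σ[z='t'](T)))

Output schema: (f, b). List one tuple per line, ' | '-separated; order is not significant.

Subexpression sizes:
  R → 3
  γ[f; SUM(a)→c](R) → 2
  T → 5
  σ[z='t'](T) → 1
  (γ[f; SUM(a)→c](R) ⋈[c=d] σ[z='t'](T)) → 1
  γ[f; COUNT(*)→b]((γ[f; SUM(a)→c](R) ⋈[c=d] σ[z='t'](T))) → 1

== RESULT ==
f | b
5 | 1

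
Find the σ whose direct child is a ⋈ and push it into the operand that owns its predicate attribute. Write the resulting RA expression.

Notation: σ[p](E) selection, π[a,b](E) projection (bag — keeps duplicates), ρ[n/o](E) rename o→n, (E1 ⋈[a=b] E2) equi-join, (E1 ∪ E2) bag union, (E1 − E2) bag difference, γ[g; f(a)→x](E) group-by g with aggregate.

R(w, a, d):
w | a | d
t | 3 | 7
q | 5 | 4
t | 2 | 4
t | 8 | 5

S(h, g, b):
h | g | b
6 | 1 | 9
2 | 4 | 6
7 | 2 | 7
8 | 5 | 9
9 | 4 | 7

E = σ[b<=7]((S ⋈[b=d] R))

σ filters on b, owned by the left side.
E' = (σ[b<=7](S) ⋈[b=d] R)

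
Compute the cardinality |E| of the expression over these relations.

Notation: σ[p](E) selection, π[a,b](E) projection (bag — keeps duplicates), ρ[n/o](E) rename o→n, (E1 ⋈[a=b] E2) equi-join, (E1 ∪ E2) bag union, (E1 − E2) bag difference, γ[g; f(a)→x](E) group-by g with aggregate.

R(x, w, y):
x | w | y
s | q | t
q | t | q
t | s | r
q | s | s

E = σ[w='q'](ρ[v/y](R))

Stepwise |·|:
  R → 4
  ρ[v/y](R) → 4
  σ[w='q'](ρ[v/y](R)) → 1

|E| = 1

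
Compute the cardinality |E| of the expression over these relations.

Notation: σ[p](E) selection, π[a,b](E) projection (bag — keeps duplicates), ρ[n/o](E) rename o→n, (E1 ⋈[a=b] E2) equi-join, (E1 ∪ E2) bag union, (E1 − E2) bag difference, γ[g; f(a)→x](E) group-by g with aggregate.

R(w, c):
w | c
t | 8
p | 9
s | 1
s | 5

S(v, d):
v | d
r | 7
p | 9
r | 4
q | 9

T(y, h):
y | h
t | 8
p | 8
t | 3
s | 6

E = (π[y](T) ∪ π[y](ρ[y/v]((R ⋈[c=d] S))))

Subexpression sizes:
  T → 4
  π[y](T) → 4
  R → 4
  S → 4
  (R ⋈[c=d] S) → 2
  ρ[y/v]((R ⋈[c=d] S)) → 2
  π[y](ρ[y/v]((R ⋈[c=d] S))) → 2
  (π[y](T) ∪ π[y](ρ[y/v]((R ⋈[c=d] S)))) → 6

|E| = 6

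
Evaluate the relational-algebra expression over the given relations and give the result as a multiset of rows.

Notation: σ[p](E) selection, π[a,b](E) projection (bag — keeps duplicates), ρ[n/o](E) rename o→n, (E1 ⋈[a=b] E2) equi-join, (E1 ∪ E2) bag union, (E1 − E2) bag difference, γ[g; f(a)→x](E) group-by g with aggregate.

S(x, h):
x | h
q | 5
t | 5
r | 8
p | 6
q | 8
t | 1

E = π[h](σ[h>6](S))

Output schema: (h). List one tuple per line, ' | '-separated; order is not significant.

Stepwise |·|:
  S → 6
  σ[h>6](S) → 2
  π[h](σ[h>6](S)) → 2

== RESULT ==
h
8
8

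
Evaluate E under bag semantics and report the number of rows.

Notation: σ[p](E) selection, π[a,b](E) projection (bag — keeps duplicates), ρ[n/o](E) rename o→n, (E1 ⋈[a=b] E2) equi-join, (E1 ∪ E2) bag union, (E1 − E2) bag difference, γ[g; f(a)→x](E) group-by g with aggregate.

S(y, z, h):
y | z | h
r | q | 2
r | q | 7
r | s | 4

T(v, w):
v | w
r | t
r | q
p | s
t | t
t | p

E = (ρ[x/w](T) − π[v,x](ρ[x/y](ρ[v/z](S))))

Row counts bottom-up:
  T → 5
  ρ[x/w](T) → 5
  S → 3
  ρ[v/z](S) → 3
  ρ[x/y](ρ[v/z](S)) → 3
  π[v,x](ρ[x/y](ρ[v/z](S))) → 3
  (ρ[x/w](T) − π[v,x](ρ[x/y](ρ[v/z](S)))) → 5

|E| = 5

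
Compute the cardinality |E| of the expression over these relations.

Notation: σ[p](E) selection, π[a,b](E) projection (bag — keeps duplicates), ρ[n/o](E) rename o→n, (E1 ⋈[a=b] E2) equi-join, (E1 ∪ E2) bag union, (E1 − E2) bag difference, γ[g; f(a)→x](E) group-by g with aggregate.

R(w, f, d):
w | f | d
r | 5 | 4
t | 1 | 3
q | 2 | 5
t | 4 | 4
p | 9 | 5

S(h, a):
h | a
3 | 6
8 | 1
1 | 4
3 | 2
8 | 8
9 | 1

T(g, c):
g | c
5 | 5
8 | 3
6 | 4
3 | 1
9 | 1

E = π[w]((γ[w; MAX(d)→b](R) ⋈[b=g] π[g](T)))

Stepwise |·|:
  R → 5
  γ[w; MAX(d)→b](R) → 4
  T → 5
  π[g](T) → 5
  (γ[w; MAX(d)→b](R) ⋈[b=g] π[g](T)) → 2
  π[w]((γ[w; MAX(d)→b](R) ⋈[b=g] π[g](T))) → 2

|E| = 2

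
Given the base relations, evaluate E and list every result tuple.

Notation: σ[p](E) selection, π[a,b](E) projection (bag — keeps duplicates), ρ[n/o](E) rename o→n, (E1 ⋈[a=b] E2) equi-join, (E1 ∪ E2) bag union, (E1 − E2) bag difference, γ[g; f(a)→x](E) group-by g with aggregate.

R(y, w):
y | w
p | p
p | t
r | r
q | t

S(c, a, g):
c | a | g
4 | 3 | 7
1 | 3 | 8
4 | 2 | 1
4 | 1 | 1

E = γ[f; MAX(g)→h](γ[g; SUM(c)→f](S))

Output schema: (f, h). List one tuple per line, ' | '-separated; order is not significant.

Subexpression sizes:
  S → 4
  γ[g; SUM(c)→f](S) → 3
  γ[f; MAX(g)→h](γ[g; SUM(c)→f](S)) → 3

== RESULT ==
f | h
1 | 8
4 | 7
8 | 1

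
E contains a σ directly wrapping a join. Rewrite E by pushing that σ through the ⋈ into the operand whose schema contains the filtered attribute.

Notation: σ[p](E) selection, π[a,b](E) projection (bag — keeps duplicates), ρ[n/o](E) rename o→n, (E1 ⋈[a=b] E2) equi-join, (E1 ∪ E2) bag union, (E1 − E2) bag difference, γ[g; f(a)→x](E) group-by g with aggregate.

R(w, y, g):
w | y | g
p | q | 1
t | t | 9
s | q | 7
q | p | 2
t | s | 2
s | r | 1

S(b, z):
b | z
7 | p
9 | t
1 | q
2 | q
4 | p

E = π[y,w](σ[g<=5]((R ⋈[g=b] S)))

σ filters on g, owned by the left side.
E' = π[y,w]((σ[g<=5](R) ⋈[g=b] S))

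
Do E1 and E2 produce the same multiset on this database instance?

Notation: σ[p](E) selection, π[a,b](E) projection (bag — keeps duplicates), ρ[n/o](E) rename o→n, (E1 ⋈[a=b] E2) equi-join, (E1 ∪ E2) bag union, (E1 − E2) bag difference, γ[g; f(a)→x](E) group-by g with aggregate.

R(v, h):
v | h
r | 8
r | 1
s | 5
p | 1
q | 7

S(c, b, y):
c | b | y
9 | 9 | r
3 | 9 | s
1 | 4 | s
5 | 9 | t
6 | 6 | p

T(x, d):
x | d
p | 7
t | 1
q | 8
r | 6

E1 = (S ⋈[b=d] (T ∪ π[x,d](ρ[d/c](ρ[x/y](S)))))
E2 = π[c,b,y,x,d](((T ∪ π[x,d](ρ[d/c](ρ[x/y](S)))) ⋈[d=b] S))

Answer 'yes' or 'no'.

E1 row counts bottom-up:
  S → 5
  T → 4
  S → 5
  ρ[x/y](S) → 5
  ρ[d/c](ρ[x/y](S)) → 5
  π[x,d](ρ[d/c](ρ[x/y](S))) → 5
  (T ∪ π[x,d](ρ[d/c](ρ[x/y](S)))) → 9
  (S ⋈[b=d] (T ∪ π[x,d](ρ[d/c](ρ[x/y](S))))) → 5
E2 row counts bottom-up:
  T → 4
  S → 5
  ρ[x/y](S) → 5
  ρ[d/c](ρ[x/y](S)) → 5
  π[x,d](ρ[d/c](ρ[x/y](S))) → 5
  (T ∪ π[x,d](ρ[d/c](ρ[x/y](S)))) → 9
  S → 5
  ((T ∪ π[x,d](ρ[d/c](ρ[x/y](S)))) ⋈[d=b] S) → 5
  π[c,b,y,x,d](((T ∪ π[x,d](ρ[d/c](ρ[x/y](S)))) ⋈[d=b] S)) → 5

E1 and E2 produce the same multiset:
c | b | y | x | d
3 | 9 | s | r | 9
5 | 9 | t | r | 9
6 | 6 | p | p | 6
6 | 6 | p | r | 6
9 | 9 | r | r | 9

yes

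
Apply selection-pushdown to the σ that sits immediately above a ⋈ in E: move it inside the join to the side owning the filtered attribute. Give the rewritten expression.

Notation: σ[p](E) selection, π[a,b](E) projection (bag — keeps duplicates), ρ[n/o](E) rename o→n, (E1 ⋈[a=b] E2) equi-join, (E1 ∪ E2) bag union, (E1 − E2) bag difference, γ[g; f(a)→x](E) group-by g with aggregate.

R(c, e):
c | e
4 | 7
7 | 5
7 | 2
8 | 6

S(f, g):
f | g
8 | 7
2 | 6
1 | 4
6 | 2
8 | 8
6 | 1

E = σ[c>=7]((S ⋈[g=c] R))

σ filters on c, owned by the right side.
E' = (S ⋈[g=c] σ[c>=7](R))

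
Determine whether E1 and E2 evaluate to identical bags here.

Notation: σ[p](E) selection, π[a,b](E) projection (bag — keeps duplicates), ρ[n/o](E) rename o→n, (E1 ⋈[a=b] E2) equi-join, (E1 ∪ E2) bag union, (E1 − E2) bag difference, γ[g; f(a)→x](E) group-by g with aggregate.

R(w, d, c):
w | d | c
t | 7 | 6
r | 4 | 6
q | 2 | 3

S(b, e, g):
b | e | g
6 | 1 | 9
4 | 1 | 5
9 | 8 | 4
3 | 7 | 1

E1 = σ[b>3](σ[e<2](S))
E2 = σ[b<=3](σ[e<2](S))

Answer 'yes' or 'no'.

E1 per-node cardinality:
  S → 4
  σ[e<2](S) → 2
  σ[b>3](σ[e<2](S)) → 2
E2 per-node cardinality:
  S → 4
  σ[e<2](S) → 2
  σ[b<=3](σ[e<2](S)) → 0

E1 result:
b | e | g
4 | 1 | 5
6 | 1 | 9
E2 result:
b | e | g
(0 rows)
Witness: (4, 1, 5) appears 1× in E1 but 0× in E2.

no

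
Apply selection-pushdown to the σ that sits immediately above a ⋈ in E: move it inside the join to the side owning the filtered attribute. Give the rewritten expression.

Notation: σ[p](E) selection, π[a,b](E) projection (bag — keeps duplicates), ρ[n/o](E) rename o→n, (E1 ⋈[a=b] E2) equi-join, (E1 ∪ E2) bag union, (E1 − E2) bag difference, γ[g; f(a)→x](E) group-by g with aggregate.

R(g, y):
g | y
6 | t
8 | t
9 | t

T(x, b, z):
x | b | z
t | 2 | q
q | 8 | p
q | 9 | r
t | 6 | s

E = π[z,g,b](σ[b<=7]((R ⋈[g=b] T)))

σ filters on b, owned by the right side.
E' = π[z,g,b]((R ⋈[g=b] σ[b<=7](T)))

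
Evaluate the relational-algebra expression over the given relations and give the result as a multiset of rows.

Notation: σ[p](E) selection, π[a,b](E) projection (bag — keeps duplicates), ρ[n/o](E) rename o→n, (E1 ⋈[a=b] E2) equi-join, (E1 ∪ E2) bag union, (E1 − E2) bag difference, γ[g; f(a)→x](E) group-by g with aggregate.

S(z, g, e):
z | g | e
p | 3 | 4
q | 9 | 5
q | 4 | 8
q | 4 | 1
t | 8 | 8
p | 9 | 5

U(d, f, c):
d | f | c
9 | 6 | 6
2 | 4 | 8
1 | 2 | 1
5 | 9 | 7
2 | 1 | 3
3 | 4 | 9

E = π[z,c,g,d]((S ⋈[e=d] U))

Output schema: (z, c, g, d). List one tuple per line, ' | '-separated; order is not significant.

Stepwise |·|:
  S → 6
  U → 6
  (S ⋈[e=d] U) → 3
  π[z,c,g,d]((S ⋈[e=d] U)) → 3

== RESULT ==
z | c | g | d
p | 7 | 9 | 5
q | 1 | 4 | 1
q | 7 | 9 | 5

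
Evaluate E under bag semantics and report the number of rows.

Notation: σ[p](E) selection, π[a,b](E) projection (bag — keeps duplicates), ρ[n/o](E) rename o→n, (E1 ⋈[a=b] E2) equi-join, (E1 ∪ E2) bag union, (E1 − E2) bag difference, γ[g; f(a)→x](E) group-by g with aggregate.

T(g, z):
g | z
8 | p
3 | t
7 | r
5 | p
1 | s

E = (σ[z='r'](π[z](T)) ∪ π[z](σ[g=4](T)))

Row counts bottom-up:
  T → 5
  π[z](T) → 5
  σ[z='r'](π[z](T)) → 1
  T → 5
  σ[g=4](T) → 0
  π[z](σ[g=4](T)) → 0
  (σ[z='r'](π[z](T)) ∪ π[z](σ[g=4](T))) → 1

|E| = 1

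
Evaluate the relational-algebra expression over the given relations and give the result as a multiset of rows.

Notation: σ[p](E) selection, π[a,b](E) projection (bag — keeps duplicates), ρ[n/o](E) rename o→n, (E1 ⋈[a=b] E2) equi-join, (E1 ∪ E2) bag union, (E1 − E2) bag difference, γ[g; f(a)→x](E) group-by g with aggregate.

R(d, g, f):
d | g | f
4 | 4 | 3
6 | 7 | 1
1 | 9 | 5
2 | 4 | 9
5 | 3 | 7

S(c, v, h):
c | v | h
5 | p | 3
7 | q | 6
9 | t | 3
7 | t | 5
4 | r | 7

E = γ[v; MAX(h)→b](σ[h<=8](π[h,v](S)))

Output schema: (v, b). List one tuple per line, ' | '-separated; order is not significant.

Row counts bottom-up:
  S → 5
  π[h,v](S) → 5
  σ[h<=8](π[h,v](S)) → 5
  γ[v; MAX(h)→b](σ[h<=8](π[h,v](S))) → 4

== RESULT ==
v | b
p | 3
q | 6
r | 7
t | 5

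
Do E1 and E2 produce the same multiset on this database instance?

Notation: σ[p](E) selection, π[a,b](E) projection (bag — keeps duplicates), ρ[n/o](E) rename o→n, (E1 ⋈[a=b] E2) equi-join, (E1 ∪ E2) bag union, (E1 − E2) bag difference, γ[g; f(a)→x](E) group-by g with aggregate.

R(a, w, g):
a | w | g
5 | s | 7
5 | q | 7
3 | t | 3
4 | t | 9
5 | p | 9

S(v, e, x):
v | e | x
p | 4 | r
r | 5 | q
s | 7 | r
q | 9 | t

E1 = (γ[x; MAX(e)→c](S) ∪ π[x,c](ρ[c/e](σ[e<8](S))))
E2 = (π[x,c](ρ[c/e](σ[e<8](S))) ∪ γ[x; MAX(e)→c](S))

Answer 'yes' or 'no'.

E1 per-node cardinality:
  S → 4
  γ[x; MAX(e)→c](S) → 3
  S → 4
  σ[e<8](S) → 3
  ρ[c/e](σ[e<8](S)) → 3
  π[x,c](ρ[c/e](σ[e<8](S))) → 3
  (γ[x; MAX(e)→c](S) ∪ π[x,c](ρ[c/e](σ[e<8](S)))) → 6
E2 per-node cardinality:
  S → 4
  σ[e<8](S) → 3
  ρ[c/e](σ[e<8](S)) → 3
  π[x,c](ρ[c/e](σ[e<8](S))) → 3
  S → 4
  γ[x; MAX(e)→c](S) → 3
  (π[x,c](ρ[c/e](σ[e<8](S))) ∪ γ[x; MAX(e)→c](S)) → 6

E1 and E2 produce the same multiset:
x | c
q | 5
q | 5
r | 4
r | 7
r | 7
t | 9

yes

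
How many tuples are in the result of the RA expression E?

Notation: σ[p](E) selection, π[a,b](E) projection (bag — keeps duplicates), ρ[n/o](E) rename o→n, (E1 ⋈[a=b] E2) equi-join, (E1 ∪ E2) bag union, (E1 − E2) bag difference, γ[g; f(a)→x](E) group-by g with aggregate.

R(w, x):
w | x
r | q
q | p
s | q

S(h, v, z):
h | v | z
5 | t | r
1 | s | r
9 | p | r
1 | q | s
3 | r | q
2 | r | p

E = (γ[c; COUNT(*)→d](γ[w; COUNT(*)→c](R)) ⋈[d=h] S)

Row counts bottom-up:
  R → 3
  γ[w; COUNT(*)→c](R) → 3
  γ[c; COUNT(*)→d](γ[w; COUNT(*)→c](R)) → 1
  S → 6
  (γ[c; COUNT(*)→d](γ[w; COUNT(*)→c](R)) ⋈[d=h] S) → 1

|E| = 1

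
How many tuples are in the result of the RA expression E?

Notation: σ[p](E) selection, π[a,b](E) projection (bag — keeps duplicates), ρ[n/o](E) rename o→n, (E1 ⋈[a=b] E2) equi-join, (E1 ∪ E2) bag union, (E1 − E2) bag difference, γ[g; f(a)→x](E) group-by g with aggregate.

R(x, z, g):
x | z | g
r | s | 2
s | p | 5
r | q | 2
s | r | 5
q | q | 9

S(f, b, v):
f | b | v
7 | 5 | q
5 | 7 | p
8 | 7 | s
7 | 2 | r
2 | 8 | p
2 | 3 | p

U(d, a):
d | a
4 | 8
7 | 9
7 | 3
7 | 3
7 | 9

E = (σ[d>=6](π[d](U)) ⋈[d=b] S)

Row counts bottom-up:
  U → 5
  π[d](U) → 5
  σ[d>=6](π[d](U)) → 4
  S → 6
  (σ[d>=6](π[d](U)) ⋈[d=b] S) → 8

|E| = 8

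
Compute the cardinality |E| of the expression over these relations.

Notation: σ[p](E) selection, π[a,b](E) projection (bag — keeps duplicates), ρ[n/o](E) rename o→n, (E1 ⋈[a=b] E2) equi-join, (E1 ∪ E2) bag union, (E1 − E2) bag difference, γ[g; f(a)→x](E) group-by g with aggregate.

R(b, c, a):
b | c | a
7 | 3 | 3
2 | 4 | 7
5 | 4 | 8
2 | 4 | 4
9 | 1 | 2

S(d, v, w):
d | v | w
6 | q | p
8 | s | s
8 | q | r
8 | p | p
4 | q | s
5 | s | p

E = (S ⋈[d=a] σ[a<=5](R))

Per-node cardinality:
  S → 6
  R → 5
  σ[a<=5](R) → 3
  (S ⋈[d=a] σ[a<=5](R)) → 1

|E| = 1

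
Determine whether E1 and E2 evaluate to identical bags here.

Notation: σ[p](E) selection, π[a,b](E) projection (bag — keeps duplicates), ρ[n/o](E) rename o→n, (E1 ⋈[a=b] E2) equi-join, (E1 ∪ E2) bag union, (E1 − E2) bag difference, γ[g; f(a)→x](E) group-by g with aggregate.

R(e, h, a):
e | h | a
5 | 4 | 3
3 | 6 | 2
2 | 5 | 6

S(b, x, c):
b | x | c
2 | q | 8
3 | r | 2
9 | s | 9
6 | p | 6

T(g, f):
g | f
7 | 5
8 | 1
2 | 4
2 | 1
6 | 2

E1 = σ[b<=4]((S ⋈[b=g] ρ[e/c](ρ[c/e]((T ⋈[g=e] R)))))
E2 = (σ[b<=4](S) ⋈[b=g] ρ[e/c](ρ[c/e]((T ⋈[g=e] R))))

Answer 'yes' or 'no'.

E1 per-node cardinality:
  S → 4
  T → 5
  R → 3
  (T ⋈[g=e] R) → 2
  ρ[c/e]((T ⋈[g=e] R)) → 2
  ρ[e/c](ρ[c/e]((T ⋈[g=e] R))) → 2
  (S ⋈[b=g] ρ[e/c](ρ[c/e]((T ⋈[g=e] R)))) → 2
  σ[b<=4]((S ⋈[b=g] ρ[e/c](ρ[c/e]((T ⋈[g=e] R))))) → 2
E2 per-node cardinality:
  S → 4
  σ[b<=4](S) → 2
  T → 5
  R → 3
  (T ⋈[g=e] R) → 2
  ρ[c/e]((T ⋈[g=e] R)) → 2
  ρ[e/c](ρ[c/e]((T ⋈[g=e] R))) → 2
  (σ[b<=4](S) ⋈[b=g] ρ[e/c](ρ[c/e]((T ⋈[g=e] R)))) → 2

E1 and E2 produce the same multiset:
b | x | c | g | f | e | h | a
2 | q | 8 | 2 | 1 | 2 | 5 | 6
2 | q | 8 | 2 | 4 | 2 | 5 | 6

yes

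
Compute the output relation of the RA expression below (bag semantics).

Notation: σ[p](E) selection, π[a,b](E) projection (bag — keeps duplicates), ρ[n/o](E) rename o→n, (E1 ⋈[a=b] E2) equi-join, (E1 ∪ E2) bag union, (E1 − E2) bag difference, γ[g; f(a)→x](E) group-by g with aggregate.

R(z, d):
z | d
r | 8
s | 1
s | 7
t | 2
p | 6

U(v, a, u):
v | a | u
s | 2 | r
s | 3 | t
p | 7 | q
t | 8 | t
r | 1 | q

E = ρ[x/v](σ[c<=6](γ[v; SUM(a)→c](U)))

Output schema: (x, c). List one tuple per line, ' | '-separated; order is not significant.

Stepwise |·|:
  U → 5
  γ[v; SUM(a)→c](U) → 4
  σ[c<=6](γ[v; SUM(a)→c](U)) → 2
  ρ[x/v](σ[c<=6](γ[v; SUM(a)→c](U))) → 2

== RESULT ==
x | c
r | 1
s | 5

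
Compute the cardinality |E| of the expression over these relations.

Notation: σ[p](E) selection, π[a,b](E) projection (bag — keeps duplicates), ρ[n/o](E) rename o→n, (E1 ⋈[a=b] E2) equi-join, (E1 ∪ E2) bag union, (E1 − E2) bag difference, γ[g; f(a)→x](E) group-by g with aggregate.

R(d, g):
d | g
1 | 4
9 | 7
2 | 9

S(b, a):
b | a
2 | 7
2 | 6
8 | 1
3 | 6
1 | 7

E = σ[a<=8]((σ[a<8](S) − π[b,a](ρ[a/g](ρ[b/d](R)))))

Per-node cardinality:
  S → 5
  σ[a<8](S) → 5
  R → 3
  ρ[b/d](R) → 3
  ρ[a/g](ρ[b/d](R)) → 3
  π[b,a](ρ[a/g](ρ[b/d](R))) → 3
  (σ[a<8](S) − π[b,a](ρ[a/g](ρ[b/d](R)))) → 5
  σ[a<=8]((σ[a<8](S) − π[b,a](ρ[a/g](ρ[b/d](R))))) → 5

|E| = 5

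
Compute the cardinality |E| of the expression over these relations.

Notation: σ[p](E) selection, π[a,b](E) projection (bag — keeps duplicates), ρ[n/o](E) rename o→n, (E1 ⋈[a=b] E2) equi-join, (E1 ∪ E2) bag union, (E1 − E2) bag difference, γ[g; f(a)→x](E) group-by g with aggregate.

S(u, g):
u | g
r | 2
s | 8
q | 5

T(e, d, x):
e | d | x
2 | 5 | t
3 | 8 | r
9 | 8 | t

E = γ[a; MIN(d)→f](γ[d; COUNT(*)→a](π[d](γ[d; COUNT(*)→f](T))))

Row counts bottom-up:
  T → 3
  γ[d; COUNT(*)→f](T) → 2
  π[d](γ[d; COUNT(*)→f](T)) → 2
  γ[d; COUNT(*)→a](π[d](γ[d; COUNT(*)→f](T))) → 2
  γ[a; MIN(d)→f](γ[d; COUNT(*)→a](π[d](γ[d; COUNT(*)→f](T)))) → 1

|E| = 1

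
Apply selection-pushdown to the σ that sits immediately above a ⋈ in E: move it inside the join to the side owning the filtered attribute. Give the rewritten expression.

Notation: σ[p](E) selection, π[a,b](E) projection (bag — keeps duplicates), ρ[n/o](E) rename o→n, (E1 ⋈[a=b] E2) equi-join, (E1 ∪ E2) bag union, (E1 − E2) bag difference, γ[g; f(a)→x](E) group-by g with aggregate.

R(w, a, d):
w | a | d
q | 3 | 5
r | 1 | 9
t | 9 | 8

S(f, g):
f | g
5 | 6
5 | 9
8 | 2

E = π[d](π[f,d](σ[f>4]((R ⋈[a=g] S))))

σ filters on f, owned by the right side.
E' = π[d](π[f,d]((R ⋈[a=g] σ[f>4](S))))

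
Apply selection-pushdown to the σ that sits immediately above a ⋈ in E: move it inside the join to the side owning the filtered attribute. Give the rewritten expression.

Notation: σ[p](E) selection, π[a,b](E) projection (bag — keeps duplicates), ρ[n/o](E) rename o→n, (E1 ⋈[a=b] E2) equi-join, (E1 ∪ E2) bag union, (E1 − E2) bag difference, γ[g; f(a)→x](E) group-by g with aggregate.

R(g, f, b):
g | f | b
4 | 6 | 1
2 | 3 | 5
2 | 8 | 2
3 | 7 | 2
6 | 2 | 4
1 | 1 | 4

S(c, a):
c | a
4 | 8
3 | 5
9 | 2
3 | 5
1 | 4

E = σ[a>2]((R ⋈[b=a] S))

σ filters on a, owned by the right side.
E' = (R ⋈[b=a] σ[a>2](S))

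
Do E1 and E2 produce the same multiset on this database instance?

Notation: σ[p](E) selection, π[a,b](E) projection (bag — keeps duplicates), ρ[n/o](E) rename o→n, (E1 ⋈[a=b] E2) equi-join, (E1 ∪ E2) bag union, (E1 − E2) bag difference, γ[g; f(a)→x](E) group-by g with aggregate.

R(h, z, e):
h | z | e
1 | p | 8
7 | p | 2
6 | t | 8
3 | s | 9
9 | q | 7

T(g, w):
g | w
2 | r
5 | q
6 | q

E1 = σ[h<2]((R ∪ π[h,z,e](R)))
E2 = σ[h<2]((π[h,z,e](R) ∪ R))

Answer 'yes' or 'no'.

E1 stepwise |·|:
  R → 5
  R → 5
  π[h,z,e](R) → 5
  (R ∪ π[h,z,e](R)) → 10
  σ[h<2]((R ∪ π[h,z,e](R))) → 2
E2 stepwise |·|:
  R → 5
  π[h,z,e](R) → 5
  R → 5
  (π[h,z,e](R) ∪ R) → 10
  σ[h<2]((π[h,z,e](R) ∪ R)) → 2

E1 and E2 produce the same multiset:
h | z | e
1 | p | 8
1 | p | 8

yes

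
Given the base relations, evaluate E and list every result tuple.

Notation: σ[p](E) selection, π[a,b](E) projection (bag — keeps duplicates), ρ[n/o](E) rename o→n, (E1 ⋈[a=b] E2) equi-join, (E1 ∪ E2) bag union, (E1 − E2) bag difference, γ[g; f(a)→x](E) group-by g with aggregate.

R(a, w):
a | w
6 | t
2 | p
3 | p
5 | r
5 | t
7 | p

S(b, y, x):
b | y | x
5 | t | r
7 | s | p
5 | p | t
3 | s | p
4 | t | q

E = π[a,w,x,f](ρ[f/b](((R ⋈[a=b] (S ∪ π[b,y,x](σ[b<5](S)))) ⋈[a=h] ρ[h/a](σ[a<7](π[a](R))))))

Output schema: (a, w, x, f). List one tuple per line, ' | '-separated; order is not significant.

Subexpression sizes:
  R → 6
  S → 5
  S → 5
  σ[b<5](S) → 2
  π[b,y,x](σ[b<5](S)) → 2
  (S ∪ π[b,y,x](σ[b<5](S))) → 7
  (R ⋈[a=b] (S ∪ π[b,y,x](σ[b<5](S)))) → 7
  R → 6
  π[a](R) → 6
  σ[a<7](π[a](R)) → 5
  ρ[h/a](σ[a<7](π[a](R))) → 5
  ((R ⋈[a=b] (S ∪ π[b,y,x](σ[b<5](S)))) ⋈[a=h] ρ[h/a](σ[a<7](π[a](R)))) → 10
  ρ[f/b](((R ⋈[a=b] (S ∪ π[b,y,x](σ[b<5](S)))) ⋈[a=h] ρ[h/a](σ[a<7](π[a](R))))) → 10
  π[a,w,x,f](ρ[f/b](((R ⋈[a=b] (S ∪ π[b,y,x](σ[b<5](S)))) ⋈[a=h] ρ[h/a](σ[a<7](π[a](R)))))) → 10

== RESULT ==
a | w | x | f
3 | p | p | 3
3 | p | p | 3
5 | r | r | 5
5 | r | r | 5
5 | r | t | 5
5 | r | t | 5
5 | t | r | 5
5 | t | r | 5
5 | t | t | 5
5 | t | t | 5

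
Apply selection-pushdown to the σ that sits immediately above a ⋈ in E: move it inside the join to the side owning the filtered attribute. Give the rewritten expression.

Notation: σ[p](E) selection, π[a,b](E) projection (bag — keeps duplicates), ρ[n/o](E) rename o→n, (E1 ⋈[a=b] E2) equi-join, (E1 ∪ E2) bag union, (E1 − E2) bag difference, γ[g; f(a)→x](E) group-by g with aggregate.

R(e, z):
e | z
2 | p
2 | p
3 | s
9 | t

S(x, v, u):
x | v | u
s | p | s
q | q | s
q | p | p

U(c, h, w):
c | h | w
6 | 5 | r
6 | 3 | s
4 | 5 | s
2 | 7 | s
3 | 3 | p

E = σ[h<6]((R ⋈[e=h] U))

σ filters on h, owned by the right side.
E' = (R ⋈[e=h] σ[h<6](U))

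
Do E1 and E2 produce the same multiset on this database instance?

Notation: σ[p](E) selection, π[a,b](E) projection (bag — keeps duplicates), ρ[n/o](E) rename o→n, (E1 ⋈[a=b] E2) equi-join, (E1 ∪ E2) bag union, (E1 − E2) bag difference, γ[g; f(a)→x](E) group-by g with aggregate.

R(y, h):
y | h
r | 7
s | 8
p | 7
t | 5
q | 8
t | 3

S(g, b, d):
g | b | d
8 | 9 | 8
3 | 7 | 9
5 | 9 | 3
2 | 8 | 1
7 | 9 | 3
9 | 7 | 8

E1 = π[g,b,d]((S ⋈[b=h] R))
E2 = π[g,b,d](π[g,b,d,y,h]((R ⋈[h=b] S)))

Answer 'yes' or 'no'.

E1 per-node cardinality:
  S → 6
  R → 6
  (S ⋈[b=h] R) → 6
  π[g,b,d]((S ⋈[b=h] R)) → 6
E2 per-node cardinality:
  R → 6
  S → 6
  (R ⋈[h=b] S) → 6
  π[g,b,d,y,h]((R ⋈[h=b] S)) → 6
  π[g,b,d](π[g,b,d,y,h]((R ⋈[h=b] S))) → 6

E1 and E2 produce the same multiset:
g | b | d
2 | 8 | 1
2 | 8 | 1
3 | 7 | 9
3 | 7 | 9
9 | 7 | 8
9 | 7 | 8

yes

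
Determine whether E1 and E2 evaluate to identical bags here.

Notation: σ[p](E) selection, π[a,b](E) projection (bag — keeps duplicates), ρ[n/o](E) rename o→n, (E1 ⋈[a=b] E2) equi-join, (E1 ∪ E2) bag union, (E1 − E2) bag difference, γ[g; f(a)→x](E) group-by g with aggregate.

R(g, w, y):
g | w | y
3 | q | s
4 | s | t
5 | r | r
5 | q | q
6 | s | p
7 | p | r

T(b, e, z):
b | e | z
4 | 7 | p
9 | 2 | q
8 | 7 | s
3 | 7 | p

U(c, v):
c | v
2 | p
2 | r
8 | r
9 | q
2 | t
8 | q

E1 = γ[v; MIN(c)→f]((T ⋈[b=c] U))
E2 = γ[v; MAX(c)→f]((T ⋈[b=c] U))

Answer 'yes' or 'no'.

E1 subexpression sizes:
  T → 4
  U → 6
  (T ⋈[b=c] U) → 3
  γ[v; MIN(c)→f]((T ⋈[b=c] U)) → 2
E2 subexpression sizes:
  T → 4
  U → 6
  (T ⋈[b=c] U) → 3
  γ[v; MAX(c)→f]((T ⋈[b=c] U)) → 2

E1 result:
v | f
q | 8
r | 8
E2 result:
v | f
q | 9
r | 8
Witness: ('q', 8) appears 1× in E1 but 0× in E2.

no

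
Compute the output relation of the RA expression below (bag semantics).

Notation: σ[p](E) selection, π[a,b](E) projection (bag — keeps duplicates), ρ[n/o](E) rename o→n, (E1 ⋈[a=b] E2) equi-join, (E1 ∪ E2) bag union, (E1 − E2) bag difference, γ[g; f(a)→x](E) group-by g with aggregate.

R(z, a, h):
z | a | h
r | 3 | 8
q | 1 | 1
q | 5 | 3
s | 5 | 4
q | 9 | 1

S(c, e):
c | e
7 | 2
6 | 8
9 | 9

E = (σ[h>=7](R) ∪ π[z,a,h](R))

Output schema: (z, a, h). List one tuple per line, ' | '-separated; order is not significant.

Stepwise |·|:
  R → 5
  σ[h>=7](R) → 1
  R → 5
  π[z,a,h](R) → 5
  (σ[h>=7](R) ∪ π[z,a,h](R)) → 6

== RESULT ==
z | a | h
q | 1 | 1
q | 5 | 3
q | 9 | 1
r | 3 | 8
r | 3 | 8
s | 5 | 4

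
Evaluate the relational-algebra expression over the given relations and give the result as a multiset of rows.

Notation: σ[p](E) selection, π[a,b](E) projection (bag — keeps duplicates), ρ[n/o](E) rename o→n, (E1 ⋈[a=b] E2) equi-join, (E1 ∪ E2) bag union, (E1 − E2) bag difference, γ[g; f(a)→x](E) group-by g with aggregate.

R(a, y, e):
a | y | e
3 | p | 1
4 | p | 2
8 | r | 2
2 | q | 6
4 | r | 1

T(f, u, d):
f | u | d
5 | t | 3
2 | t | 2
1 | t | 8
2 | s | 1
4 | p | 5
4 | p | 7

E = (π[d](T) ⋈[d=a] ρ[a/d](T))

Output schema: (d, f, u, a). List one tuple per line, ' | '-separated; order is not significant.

Subexpression sizes:
  T → 6
  π[d](T) → 6
  T → 6
  ρ[a/d](T) → 6
  (π[d](T) ⋈[d=a] ρ[a/d](T)) → 6

== RESULT ==
d | f | u | a
1 | 2 | s | 1
2 | 2 | t | 2
3 | 5 | t | 3
5 | 4 | p | 5
7 | 4 | p | 7
8 | 1 | t | 8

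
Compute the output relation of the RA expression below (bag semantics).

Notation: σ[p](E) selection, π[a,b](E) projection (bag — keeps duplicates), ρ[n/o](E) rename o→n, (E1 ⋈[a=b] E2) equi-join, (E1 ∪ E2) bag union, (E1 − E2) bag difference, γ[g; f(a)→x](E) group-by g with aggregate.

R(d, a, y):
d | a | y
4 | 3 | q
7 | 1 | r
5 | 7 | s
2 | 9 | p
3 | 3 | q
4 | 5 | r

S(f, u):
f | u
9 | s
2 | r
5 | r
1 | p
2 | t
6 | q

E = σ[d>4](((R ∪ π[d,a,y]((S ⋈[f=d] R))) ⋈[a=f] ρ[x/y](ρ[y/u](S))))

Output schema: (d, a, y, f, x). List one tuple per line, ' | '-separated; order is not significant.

Per-node cardinality:
  R → 6
  S → 6
  R → 6
  (S ⋈[f=d] R) → 3
  π[d,a,y]((S ⋈[f=d] R)) → 3
  (R ∪ π[d,a,y]((S ⋈[f=d] R))) → 9
  S → 6
  ρ[y/u](S) → 6
  ρ[x/y](ρ[y/u](S)) → 6
  ((R ∪ π[d,a,y]((S ⋈[f=d] R))) ⋈[a=f] ρ[x/y](ρ[y/u](S))) → 5
  σ[d>4](((R ∪ π[d,a,y]((S ⋈[f=d] R))) ⋈[a=f] ρ[x/y](ρ[y/u](S)))) → 1

== RESULT ==
d | a | y | f | x
7 | 1 | r | 1 | p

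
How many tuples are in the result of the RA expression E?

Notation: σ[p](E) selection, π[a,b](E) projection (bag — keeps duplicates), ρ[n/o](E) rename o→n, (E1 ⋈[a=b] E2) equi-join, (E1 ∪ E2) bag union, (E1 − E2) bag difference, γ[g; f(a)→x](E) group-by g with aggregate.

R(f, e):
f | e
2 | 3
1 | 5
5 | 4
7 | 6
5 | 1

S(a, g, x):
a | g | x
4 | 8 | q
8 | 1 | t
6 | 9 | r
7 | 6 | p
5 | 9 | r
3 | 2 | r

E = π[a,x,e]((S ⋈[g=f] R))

Per-node cardinality:
  S → 6
  R → 5
  (S ⋈[g=f] R) → 2
  π[a,x,e]((S ⋈[g=f] R)) → 2

|E| = 2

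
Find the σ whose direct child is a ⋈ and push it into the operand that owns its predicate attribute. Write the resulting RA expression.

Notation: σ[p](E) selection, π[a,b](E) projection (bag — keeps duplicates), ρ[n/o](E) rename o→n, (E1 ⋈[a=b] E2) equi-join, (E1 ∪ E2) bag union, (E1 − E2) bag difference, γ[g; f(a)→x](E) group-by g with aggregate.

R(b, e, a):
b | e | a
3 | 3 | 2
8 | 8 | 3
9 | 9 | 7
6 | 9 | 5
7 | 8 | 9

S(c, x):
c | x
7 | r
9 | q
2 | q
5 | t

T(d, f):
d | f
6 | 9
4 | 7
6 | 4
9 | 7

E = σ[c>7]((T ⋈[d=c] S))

σ filters on c, owned by the right side.
E' = (T ⋈[d=c] σ[c>7](S))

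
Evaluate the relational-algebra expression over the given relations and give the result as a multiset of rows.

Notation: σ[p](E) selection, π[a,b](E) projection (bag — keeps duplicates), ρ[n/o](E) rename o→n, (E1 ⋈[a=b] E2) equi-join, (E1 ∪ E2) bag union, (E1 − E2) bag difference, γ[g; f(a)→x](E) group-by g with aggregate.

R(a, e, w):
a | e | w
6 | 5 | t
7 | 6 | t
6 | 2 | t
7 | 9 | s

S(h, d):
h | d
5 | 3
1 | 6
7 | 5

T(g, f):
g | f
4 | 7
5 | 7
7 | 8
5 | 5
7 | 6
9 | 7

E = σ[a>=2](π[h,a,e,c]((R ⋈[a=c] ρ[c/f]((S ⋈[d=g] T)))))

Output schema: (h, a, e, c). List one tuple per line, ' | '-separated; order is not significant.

Per-node cardinality:
  R → 4
  S → 3
  T → 6
  (S ⋈[d=g] T) → 2
  ρ[c/f]((S ⋈[d=g] T)) → 2
  (R ⋈[a=c] ρ[c/f]((S ⋈[d=g] T))) → 2
  π[h,a,e,c]((R ⋈[a=c] ρ[c/f]((S ⋈[d=g] T)))) → 2
  σ[a>=2](π[h,a,e,c]((R ⋈[a=c] ρ[c/f]((S ⋈[d=g] T))))) → 2

== RESULT ==
h | a | e | c
7 | 7 | 6 | 7
7 | 7 | 9 | 7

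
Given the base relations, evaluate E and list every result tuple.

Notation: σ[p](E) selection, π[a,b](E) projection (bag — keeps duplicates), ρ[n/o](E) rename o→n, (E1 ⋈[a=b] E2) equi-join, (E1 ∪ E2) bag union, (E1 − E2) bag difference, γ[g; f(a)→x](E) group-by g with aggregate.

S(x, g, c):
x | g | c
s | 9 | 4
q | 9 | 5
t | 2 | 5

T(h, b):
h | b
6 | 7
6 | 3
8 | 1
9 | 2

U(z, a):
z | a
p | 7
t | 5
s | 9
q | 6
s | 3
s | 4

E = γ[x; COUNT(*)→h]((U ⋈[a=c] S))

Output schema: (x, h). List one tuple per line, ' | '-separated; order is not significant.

Per-node cardinality:
  U → 6
  S → 3
  (U ⋈[a=c] S) → 3
  γ[x; COUNT(*)→h]((U ⋈[a=c] S)) → 3

== RESULT ==
x | h
q | 1
s | 1
t | 1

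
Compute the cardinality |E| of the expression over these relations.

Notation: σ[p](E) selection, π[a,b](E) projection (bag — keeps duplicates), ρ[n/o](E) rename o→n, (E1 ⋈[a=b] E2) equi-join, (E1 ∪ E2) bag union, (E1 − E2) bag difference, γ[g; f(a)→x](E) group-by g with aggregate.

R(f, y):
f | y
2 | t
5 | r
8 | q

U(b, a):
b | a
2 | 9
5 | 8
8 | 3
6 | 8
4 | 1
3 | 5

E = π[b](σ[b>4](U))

Row counts bottom-up:
  U → 6
  σ[b>4](U) → 3
  π[b](σ[b>4](U)) → 3

|E| = 3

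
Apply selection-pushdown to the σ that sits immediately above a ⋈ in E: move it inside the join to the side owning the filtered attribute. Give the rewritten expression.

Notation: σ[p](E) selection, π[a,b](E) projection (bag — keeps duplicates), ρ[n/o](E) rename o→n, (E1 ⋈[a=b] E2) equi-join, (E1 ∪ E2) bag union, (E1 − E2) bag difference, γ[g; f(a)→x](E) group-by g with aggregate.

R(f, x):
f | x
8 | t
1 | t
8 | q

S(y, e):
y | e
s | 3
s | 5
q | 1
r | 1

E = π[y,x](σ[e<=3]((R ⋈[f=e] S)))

σ filters on e, owned by the right side.
E' = π[y,x]((R ⋈[f=e] σ[e<=3](S)))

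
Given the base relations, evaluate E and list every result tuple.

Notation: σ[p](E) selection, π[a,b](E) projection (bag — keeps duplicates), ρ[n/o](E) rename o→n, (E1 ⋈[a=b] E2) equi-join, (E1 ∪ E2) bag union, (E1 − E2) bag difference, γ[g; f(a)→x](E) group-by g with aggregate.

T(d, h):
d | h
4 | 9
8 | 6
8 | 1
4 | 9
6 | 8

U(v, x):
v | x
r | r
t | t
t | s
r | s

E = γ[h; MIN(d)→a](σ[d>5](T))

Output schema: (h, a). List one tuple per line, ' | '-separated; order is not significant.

Row counts bottom-up:
  T → 5
  σ[d>5](T) → 3
  γ[h; MIN(d)→a](σ[d>5](T)) → 3

== RESULT ==
h | a
1 | 8
6 | 8
8 | 6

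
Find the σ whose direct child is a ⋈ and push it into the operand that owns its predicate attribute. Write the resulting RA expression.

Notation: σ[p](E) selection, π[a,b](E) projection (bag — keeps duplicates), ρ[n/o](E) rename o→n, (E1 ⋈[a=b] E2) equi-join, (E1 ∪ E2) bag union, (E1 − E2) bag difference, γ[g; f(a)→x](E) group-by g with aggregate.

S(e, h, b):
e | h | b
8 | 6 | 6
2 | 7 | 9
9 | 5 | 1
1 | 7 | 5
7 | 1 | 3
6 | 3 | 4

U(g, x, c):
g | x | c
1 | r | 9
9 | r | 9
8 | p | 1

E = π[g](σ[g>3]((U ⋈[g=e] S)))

σ filters on g, owned by the left side.
E' = π[g]((σ[g>3](U) ⋈[g=e] S))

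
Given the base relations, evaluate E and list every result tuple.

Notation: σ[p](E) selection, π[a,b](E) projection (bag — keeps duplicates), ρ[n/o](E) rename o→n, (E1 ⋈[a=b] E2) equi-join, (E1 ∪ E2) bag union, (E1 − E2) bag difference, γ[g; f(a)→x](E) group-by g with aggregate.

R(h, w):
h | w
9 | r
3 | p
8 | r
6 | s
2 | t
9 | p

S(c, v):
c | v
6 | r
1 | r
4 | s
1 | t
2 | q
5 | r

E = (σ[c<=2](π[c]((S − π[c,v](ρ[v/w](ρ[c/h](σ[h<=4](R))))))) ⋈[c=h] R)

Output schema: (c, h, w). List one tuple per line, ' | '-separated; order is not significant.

Per-node cardinality:
  S → 6
  R → 6
  σ[h<=4](R) → 2
  ρ[c/h](σ[h<=4](R)) → 2
  ρ[v/w](ρ[c/h](σ[h<=4](R))) → 2
  π[c,v](ρ[v/w](ρ[c/h](σ[h<=4](R)))) → 2
  (S − π[c,v](ρ[v/w](ρ[c/h](σ[h<=4](R))))) → 6
  π[c]((S − π[c,v](ρ[v/w](ρ[c/h](σ[h<=4](R)))))) → 6
  σ[c<=2](π[c]((S − π[c,v](ρ[v/w](ρ[c/h](σ[h<=4](R))))))) → 3
  R → 6
  (σ[c<=2](π[c]((S − π[c,v](ρ[v/w](ρ[c/h](σ[h<=4](R))))))) ⋈[c=h] R) → 1

== RESULT ==
c | h | w
2 | 2 | t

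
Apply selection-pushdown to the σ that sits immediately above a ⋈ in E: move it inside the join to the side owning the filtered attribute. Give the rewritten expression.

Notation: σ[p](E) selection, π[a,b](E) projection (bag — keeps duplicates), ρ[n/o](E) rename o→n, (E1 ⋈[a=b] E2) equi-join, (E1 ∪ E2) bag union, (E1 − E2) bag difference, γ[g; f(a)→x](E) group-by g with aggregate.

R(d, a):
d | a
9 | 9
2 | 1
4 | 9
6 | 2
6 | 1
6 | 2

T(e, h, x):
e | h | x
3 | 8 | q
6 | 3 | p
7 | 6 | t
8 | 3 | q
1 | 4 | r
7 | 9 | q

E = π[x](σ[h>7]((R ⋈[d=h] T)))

σ filters on h, owned by the right side.
E' = π[x]((R ⋈[d=h] σ[h>7](T)))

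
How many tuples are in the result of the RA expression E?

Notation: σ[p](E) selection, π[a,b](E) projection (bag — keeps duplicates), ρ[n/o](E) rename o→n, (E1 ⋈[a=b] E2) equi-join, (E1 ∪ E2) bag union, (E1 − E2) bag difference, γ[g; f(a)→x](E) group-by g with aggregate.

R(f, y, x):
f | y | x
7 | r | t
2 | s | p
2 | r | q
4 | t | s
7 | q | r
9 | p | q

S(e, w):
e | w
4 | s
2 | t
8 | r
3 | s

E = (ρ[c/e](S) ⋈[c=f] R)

Per-node cardinality:
  S → 4
  ρ[c/e](S) → 4
  R → 6
  (ρ[c/e](S) ⋈[c=f] R) → 3

|E| = 3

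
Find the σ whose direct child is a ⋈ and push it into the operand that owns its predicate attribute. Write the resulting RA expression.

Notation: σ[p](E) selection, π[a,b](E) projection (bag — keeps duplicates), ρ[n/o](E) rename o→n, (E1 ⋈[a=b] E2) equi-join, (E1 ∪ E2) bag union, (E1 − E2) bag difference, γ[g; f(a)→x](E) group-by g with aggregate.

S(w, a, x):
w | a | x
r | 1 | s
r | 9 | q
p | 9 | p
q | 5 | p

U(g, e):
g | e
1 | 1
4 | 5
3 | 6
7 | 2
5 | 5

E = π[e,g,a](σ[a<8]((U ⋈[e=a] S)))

σ filters on a, owned by the right side.
E' = π[e,g,a]((U ⋈[e=a] σ[a<8](S)))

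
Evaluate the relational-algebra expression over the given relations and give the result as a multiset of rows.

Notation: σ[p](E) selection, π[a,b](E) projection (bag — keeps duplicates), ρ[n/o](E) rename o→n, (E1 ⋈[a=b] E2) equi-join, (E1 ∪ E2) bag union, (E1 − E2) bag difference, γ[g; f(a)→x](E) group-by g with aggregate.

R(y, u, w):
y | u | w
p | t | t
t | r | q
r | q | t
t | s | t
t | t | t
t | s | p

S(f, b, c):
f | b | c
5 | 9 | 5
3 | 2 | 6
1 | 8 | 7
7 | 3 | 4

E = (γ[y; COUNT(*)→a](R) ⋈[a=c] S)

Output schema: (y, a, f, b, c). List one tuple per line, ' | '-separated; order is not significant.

Per-node cardinality:
  R → 6
  γ[y; COUNT(*)→a](R) → 3
  S → 4
  (γ[y; COUNT(*)→a](R) ⋈[a=c] S) → 1

== RESULT ==
y | a | f | b | c
t | 4 | 7 | 3 | 4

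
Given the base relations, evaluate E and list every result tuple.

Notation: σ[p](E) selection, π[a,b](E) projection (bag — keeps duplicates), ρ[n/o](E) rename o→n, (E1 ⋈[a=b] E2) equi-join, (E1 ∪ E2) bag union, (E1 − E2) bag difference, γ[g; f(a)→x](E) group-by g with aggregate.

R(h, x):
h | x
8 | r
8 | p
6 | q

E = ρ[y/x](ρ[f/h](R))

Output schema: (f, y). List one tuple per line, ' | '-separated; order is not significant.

Row counts bottom-up:
  R → 3
  ρ[f/h](R) → 3
  ρ[y/x](ρ[f/h](R)) → 3

== RESULT ==
f | y
6 | q
8 | p
8 | r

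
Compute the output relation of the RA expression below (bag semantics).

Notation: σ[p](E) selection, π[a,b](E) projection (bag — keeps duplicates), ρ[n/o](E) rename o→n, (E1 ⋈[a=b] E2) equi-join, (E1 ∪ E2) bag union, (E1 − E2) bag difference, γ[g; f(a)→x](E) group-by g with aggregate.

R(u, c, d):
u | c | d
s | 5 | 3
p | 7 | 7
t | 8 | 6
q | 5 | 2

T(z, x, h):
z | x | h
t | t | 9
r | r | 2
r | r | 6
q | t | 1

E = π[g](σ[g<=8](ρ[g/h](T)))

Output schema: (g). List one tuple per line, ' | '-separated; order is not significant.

Subexpression sizes:
  T → 4
  ρ[g/h](T) → 4
  σ[g<=8](ρ[g/h](T)) → 3
  π[g](σ[g<=8](ρ[g/h](T))) → 3

== RESULT ==
g
1
2
6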